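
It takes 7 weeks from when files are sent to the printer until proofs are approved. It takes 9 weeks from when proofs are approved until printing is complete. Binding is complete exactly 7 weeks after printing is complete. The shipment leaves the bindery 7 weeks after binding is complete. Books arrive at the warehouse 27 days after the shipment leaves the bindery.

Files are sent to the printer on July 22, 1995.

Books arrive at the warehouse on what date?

Files are sent to the printer: Jul 22, 1995.
Proofs are approved: Jul 22, 1995 + 7 weeks = Sep 9, 1995.
Printing is complete: Sep 9, 1995 + 9 weeks = Nov 11, 1995.
Binding is complete: Nov 11, 1995 + 7 weeks = Dec 30, 1995.
The shipment leaves the bindery: Dec 30, 1995 + 7 weeks = Feb 17, 1996.
Books arrive at the warehouse: Feb 17, 1996 + 27 days = Mar 15, 1996.

March 15, 1996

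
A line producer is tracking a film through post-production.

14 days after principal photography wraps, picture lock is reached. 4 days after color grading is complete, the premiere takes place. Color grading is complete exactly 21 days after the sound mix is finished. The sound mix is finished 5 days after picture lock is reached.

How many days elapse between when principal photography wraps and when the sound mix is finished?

Causal path: principal photography wraps → picture lock is reached → the sound mix is finished.
Total delay along the path: 14 + 5 = 19 days.

19 days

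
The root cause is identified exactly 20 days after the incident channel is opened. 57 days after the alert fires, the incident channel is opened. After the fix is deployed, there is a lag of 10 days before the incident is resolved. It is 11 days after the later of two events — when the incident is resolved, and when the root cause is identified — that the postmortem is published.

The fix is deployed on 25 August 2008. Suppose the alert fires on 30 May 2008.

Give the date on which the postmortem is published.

15 September 2008

The fix is deployed: Aug 25, 2008.
The incident is resolved: Aug 25, 2008 + 10 days = Sep 4, 2008.
The alert fires: May 30, 2008.
The incident channel is opened: May 30, 2008 + 57 days = Jul 26, 2008.
The root cause is identified: Jul 26, 2008 + 20 days = Aug 15, 2008.
Both prerequisites met — the incident is resolved (Sep 4, 2008), the root cause is identified (Aug 15, 2008); the later is Sep 4, 2008.
The postmortem is published: Sep 4, 2008 + 11 days = Sep 15, 2008.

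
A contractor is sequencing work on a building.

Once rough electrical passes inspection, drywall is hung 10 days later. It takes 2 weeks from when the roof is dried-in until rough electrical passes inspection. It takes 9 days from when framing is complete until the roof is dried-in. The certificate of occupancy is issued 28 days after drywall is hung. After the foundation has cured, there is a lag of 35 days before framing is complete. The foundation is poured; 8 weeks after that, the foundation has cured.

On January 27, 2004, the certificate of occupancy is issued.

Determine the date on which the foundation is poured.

August 28, 2003

The certificate of occupancy is issued: Jan 27, 2004.
Drywall is hung: Jan 27, 2004 − 28 days = Dec 30, 2003.
Rough electrical passes inspection: Dec 30, 2003 − 10 days = Dec 20, 2003.
The roof is dried-in: Dec 20, 2003 − 2 weeks = Dec 6, 2003.
Framing is complete: Dec 6, 2003 − 9 days = Nov 27, 2003.
The foundation has cured: Nov 27, 2003 − 35 days = Oct 23, 2003.
The foundation is poured: Oct 23, 2003 − 8 weeks = Aug 28, 2003.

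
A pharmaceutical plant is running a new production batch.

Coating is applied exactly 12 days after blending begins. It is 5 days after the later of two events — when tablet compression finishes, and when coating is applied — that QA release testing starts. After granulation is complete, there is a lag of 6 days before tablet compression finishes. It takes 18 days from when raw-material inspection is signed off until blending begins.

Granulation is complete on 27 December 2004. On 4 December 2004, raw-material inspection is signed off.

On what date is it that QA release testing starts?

8 January 2005

Granulation is complete: Dec 27, 2004.
Tablet compression finishes: Dec 27, 2004 + 6 days = Jan 2, 2005.
Raw-material inspection is signed off: Dec 4, 2004.
Blending begins: Dec 4, 2004 + 18 days = Dec 22, 2004.
Coating is applied: Dec 22, 2004 + 12 days = Jan 3, 2005.
Both prerequisites met — tablet compression finishes (Jan 2, 2005), coating is applied (Jan 3, 2005); the later is Jan 3, 2005.
QA release testing starts: Jan 3, 2005 + 5 days = Jan 8, 2005.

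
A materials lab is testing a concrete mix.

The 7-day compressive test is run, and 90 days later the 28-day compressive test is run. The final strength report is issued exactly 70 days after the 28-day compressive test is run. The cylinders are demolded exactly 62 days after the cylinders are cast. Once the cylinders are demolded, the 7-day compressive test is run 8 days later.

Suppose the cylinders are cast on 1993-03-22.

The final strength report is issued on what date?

1993-11-07

The cylinders are cast: Mar 22, 1993.
The cylinders are demolded: Mar 22, 1993 + 62 days = May 23, 1993.
The 7-day compressive test is run: May 23, 1993 + 8 days = May 31, 1993.
The 28-day compressive test is run: May 31, 1993 + 90 days = Aug 29, 1993.
The final strength report is issued: Aug 29, 1993 + 70 days = Nov 7, 1993.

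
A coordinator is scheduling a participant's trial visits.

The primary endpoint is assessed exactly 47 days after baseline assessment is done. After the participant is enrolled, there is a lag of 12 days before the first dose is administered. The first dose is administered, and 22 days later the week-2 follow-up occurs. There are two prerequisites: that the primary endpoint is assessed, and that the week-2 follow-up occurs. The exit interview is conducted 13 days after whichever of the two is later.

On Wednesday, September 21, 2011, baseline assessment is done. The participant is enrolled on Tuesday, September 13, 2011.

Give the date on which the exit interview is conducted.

Sunday, November 20, 2011

Baseline assessment is done: Sep 21, 2011.
The primary endpoint is assessed: Sep 21, 2011 + 47 days = Nov 7, 2011.
The participant is enrolled: Sep 13, 2011.
The first dose is administered: Sep 13, 2011 + 12 days = Sep 25, 2011.
The week-2 follow-up occurs: Sep 25, 2011 + 22 days = Oct 17, 2011.
Both prerequisites met — the primary endpoint is assessed (Nov 7, 2011), the week-2 follow-up occurs (Oct 17, 2011); the later is Nov 7, 2011.
The exit interview is conducted: Nov 7, 2011 + 13 days = Nov 20, 2011.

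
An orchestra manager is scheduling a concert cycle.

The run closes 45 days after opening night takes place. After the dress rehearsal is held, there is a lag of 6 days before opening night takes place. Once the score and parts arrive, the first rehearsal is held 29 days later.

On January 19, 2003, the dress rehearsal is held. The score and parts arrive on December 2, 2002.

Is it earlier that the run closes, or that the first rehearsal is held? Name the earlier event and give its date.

The first rehearsal is held — December 31, 2002

The dress rehearsal is held: Jan 19, 2003.
Opening night takes place: Jan 19, 2003 + 6 days = Jan 25, 2003.
The run closes: Jan 25, 2003 + 45 days = Mar 11, 2003.
The score and parts arrive: Dec 2, 2002.
The first rehearsal is held: Dec 2, 2002 + 29 days = Dec 31, 2002.
Comparing: the run closes on Mar 11, 2003 vs the first rehearsal is held on Dec 31, 2002. Earlier: the first rehearsal is held.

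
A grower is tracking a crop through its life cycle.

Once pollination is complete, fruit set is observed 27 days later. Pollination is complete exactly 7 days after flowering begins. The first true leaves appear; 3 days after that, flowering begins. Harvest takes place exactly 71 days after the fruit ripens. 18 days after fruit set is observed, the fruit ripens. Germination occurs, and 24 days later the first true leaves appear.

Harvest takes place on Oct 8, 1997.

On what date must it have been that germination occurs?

May 11, 1997

Harvest takes place: Oct 8, 1997.
The fruit ripens: Oct 8, 1997 − 71 days = Jul 29, 1997.
Fruit set is observed: Jul 29, 1997 − 18 days = Jul 11, 1997.
Pollination is complete: Jul 11, 1997 − 27 days = Jun 14, 1997.
Flowering begins: Jun 14, 1997 − 7 days = Jun 7, 1997.
The first true leaves appear: Jun 7, 1997 − 3 days = Jun 4, 1997.
Germination occurs: Jun 4, 1997 − 24 days = May 11, 1997.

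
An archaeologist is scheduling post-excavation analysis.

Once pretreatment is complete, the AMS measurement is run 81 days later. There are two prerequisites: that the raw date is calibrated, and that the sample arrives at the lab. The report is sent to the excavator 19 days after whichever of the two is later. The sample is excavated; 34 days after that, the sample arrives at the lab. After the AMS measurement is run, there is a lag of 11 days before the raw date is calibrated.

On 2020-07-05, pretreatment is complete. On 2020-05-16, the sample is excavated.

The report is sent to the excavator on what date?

2020-10-24

Pretreatment is complete: Jul 5, 2020.
The AMS measurement is run: Jul 5, 2020 + 81 days = Sep 24, 2020.
The raw date is calibrated: Sep 24, 2020 + 11 days = Oct 5, 2020.
The sample is excavated: May 16, 2020.
The sample arrives at the lab: May 16, 2020 + 34 days = Jun 19, 2020.
Both prerequisites met — the raw date is calibrated (Oct 5, 2020), the sample arrives at the lab (Jun 19, 2020); the later is Oct 5, 2020.
The report is sent to the excavator: Oct 5, 2020 + 19 days = Oct 24, 2020.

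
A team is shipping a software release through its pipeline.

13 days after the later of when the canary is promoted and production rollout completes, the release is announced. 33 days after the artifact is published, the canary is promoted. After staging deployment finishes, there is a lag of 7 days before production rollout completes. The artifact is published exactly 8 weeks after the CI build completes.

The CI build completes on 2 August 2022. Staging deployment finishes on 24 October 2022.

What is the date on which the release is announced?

13 November 2022

The CI build completes: Aug 2, 2022.
The artifact is published: Aug 2, 2022 + 8 weeks = Sep 27, 2022.
The canary is promoted: Sep 27, 2022 + 33 days = Oct 30, 2022.
Staging deployment finishes: Oct 24, 2022.
Production rollout completes: Oct 24, 2022 + 7 days = Oct 31, 2022.
Both prerequisites met — the canary is promoted (Oct 30, 2022), production rollout completes (Oct 31, 2022); the later is Oct 31, 2022.
The release is announced: Oct 31, 2022 + 13 days = Nov 13, 2022.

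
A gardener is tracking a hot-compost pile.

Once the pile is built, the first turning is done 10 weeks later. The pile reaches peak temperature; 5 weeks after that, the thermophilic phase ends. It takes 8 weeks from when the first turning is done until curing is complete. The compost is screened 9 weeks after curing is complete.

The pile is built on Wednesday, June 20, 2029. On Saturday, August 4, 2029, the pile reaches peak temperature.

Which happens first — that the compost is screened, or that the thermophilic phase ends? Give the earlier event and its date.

The pile is built: Jun 20, 2029.
The first turning is done: Jun 20, 2029 + 10 weeks = Aug 29, 2029.
Curing is complete: Aug 29, 2029 + 8 weeks = Oct 24, 2029.
The compost is screened: Oct 24, 2029 + 9 weeks = Dec 26, 2029.
The pile reaches peak temperature: Aug 4, 2029.
The thermophilic phase ends: Aug 4, 2029 + 5 weeks = Sep 8, 2029.
Comparing: the compost is screened on Dec 26, 2029 vs the thermophilic phase ends on Sep 8, 2029. Earlier: the thermophilic phase ends.

The thermophilic phase ends — Saturday, September 8, 2029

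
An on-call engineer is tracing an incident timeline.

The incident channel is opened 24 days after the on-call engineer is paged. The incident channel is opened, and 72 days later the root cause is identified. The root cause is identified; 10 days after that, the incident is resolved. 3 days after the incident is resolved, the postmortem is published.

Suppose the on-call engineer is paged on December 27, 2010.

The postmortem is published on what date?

April 15, 2011

The on-call engineer is paged: Dec 27, 2010.
The incident channel is opened: Dec 27, 2010 + 24 days = Jan 20, 2011.
The root cause is identified: Jan 20, 2011 + 72 days = Apr 2, 2011.
The incident is resolved: Apr 2, 2011 + 10 days = Apr 12, 2011.
The postmortem is published: Apr 12, 2011 + 3 days = Apr 15, 2011.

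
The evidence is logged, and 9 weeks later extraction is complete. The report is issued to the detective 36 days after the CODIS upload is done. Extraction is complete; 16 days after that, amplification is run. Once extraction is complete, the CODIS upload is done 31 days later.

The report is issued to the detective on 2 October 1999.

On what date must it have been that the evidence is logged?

The report is issued to the detective: Oct 2, 1999.
The CODIS upload is done: Oct 2, 1999 − 36 days = Aug 27, 1999.
Extraction is complete: Aug 27, 1999 − 31 days = Jul 27, 1999.
The evidence is logged: Jul 27, 1999 − 9 weeks = May 25, 1999.

25 May 1999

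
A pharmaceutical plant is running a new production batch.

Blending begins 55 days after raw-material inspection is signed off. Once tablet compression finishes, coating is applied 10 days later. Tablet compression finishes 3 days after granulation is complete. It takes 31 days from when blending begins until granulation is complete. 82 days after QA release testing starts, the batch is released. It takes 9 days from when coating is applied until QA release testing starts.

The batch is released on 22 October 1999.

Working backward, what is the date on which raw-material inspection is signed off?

The batch is released: Oct 22, 1999.
QA release testing starts: Oct 22, 1999 − 82 days = Aug 1, 1999.
Coating is applied: Aug 1, 1999 − 9 days = Jul 23, 1999.
Tablet compression finishes: Jul 23, 1999 − 10 days = Jul 13, 1999.
Granulation is complete: Jul 13, 1999 − 3 days = Jul 10, 1999.
Blending begins: Jul 10, 1999 − 31 days = Jun 9, 1999.
Raw-material inspection is signed off: Jun 9, 1999 − 55 days = Apr 15, 1999.

15 April 1999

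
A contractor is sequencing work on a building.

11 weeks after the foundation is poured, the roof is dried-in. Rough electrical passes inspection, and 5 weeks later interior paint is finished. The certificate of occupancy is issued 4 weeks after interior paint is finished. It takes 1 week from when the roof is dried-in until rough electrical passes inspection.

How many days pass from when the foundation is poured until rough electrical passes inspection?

84 days

Causal path: the foundation is poured → the roof is dried-in → rough electrical passes inspection.
Total delay along the path: 11 + 1 weeks = 12 weeks = 84 days.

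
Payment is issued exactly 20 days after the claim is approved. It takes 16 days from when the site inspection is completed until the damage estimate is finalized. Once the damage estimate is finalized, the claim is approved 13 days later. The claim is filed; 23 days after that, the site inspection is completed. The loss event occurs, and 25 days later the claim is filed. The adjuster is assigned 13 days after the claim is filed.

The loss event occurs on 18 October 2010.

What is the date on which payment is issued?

23 January 2011

The loss event occurs: Oct 18, 2010.
The claim is filed: Oct 18, 2010 + 25 days = Nov 12, 2010.
The site inspection is completed: Nov 12, 2010 + 23 days = Dec 5, 2010.
The damage estimate is finalized: Dec 5, 2010 + 16 days = Dec 21, 2010.
The claim is approved: Dec 21, 2010 + 13 days = Jan 3, 2011.
Payment is issued: Jan 3, 2011 + 20 days = Jan 23, 2011.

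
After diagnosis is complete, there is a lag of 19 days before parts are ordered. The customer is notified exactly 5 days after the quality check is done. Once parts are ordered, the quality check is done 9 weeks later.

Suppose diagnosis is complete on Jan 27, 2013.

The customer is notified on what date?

Apr 24, 2013

Diagnosis is complete: Jan 27, 2013.
Parts are ordered: Jan 27, 2013 + 19 days = Feb 15, 2013.
The quality check is done: Feb 15, 2013 + 9 weeks = Apr 19, 2013.
The customer is notified: Apr 19, 2013 + 5 days = Apr 24, 2013.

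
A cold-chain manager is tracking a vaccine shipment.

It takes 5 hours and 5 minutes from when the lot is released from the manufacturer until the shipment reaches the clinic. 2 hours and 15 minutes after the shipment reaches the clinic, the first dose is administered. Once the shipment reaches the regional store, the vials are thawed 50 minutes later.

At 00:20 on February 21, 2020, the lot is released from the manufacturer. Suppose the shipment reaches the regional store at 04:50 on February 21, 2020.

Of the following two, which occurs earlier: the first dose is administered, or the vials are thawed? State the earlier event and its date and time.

The vials are thawed — 05:40 on February 21, 2020

The lot is released from the manufacturer: 00:20 Feb 21, 2020.
The shipment reaches the clinic: 00:20 Feb 21, 2020 + 5h05m = 05:25 Feb 21, 2020.
The first dose is administered: 05:25 Feb 21, 2020 + 2h15m = 07:40 Feb 21, 2020.
The shipment reaches the regional store: 04:50 Feb 21, 2020.
The vials are thawed: 04:50 Feb 21, 2020 + 50m = 05:40 Feb 21, 2020.
Comparing: the first dose is administered at 07:40 Feb 21, 2020 vs the vials are thawed at 05:40 Feb 21, 2020. Earlier: the vials are thawed.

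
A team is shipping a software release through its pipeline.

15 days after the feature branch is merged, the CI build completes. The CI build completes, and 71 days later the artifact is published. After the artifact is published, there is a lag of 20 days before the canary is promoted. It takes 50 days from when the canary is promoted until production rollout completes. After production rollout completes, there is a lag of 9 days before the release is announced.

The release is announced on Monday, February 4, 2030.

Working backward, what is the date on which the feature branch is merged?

The release is announced: Feb 4, 2030.
Production rollout completes: Feb 4, 2030 − 9 days = Jan 26, 2030.
The canary is promoted: Jan 26, 2030 − 50 days = Dec 7, 2029.
The artifact is published: Dec 7, 2029 − 20 days = Nov 17, 2029.
The CI build completes: Nov 17, 2029 − 71 days = Sep 7, 2029.
The feature branch is merged: Sep 7, 2029 − 15 days = Aug 23, 2029.

Thursday, August 23, 2029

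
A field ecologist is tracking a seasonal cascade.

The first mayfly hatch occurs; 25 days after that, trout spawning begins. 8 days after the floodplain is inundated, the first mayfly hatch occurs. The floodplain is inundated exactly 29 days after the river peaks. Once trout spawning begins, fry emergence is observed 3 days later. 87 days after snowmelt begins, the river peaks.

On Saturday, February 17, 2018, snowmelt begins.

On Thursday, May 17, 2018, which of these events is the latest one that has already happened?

Snowmelt begins: Feb 17, 2018.
The river peaks: Feb 17, 2018 + 87 days = May 15, 2018.
The floodplain is inundated: May 15, 2018 + 29 days = Jun 13, 2018.
The first mayfly hatch occurs: Jun 13, 2018 + 8 days = Jun 21, 2018.
Trout spawning begins: Jun 21, 2018 + 25 days = Jul 16, 2018.
Fry emergence is observed: Jul 16, 2018 + 3 days = Jul 19, 2018.
May 17, 2018 falls between when the river peaks (May 15, 2018) and when the floodplain is inundated (Jun 13, 2018).

The river peaks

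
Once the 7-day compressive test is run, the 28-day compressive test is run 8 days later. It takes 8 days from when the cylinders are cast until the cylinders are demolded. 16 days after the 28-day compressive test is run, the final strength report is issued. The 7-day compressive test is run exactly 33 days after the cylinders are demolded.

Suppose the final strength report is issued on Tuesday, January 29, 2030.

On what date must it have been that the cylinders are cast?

The final strength report is issued: Jan 29, 2030.
The 28-day compressive test is run: Jan 29, 2030 − 16 days = Jan 13, 2030.
The 7-day compressive test is run: Jan 13, 2030 − 8 days = Jan 5, 2030.
The cylinders are demolded: Jan 5, 2030 − 33 days = Dec 3, 2029.
The cylinders are cast: Dec 3, 2029 − 8 days = Nov 25, 2029.

Sunday, November 25, 2029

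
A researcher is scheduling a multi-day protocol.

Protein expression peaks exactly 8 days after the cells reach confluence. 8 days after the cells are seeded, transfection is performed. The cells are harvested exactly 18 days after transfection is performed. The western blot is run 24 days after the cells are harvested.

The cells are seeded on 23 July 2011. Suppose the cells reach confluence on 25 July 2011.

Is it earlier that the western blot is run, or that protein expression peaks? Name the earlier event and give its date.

The cells are seeded: Jul 23, 2011.
Transfection is performed: Jul 23, 2011 + 8 days = Jul 31, 2011.
The cells are harvested: Jul 31, 2011 + 18 days = Aug 18, 2011.
The western blot is run: Aug 18, 2011 + 24 days = Sep 11, 2011.
The cells reach confluence: Jul 25, 2011.
Protein expression peaks: Jul 25, 2011 + 8 days = Aug 2, 2011.
Comparing: the western blot is run on Sep 11, 2011 vs protein expression peaks on Aug 2, 2011. Earlier: protein expression peaks.

Protein expression peaks — 2 August 2011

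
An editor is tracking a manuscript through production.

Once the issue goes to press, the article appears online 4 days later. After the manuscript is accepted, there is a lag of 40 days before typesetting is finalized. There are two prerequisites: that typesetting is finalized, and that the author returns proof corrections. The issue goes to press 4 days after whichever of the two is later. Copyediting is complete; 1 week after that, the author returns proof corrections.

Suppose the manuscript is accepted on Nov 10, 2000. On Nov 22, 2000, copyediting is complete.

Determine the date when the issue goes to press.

Dec 24, 2000

The manuscript is accepted: Nov 10, 2000.
Typesetting is finalized: Nov 10, 2000 + 40 days = Dec 20, 2000.
Copyediting is complete: Nov 22, 2000.
The author returns proof corrections: Nov 22, 2000 + 1 week = Nov 29, 2000.
Both prerequisites met — typesetting is finalized (Dec 20, 2000), the author returns proof corrections (Nov 29, 2000); the later is Dec 20, 2000.
The issue goes to press: Dec 20, 2000 + 4 days = Dec 24, 2000.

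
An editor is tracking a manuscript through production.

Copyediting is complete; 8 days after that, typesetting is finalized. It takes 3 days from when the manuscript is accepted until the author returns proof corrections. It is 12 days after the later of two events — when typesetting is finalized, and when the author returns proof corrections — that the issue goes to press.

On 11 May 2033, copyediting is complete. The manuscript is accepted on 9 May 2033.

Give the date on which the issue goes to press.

Copyediting is complete: May 11, 2033.
Typesetting is finalized: May 11, 2033 + 8 days = May 19, 2033.
The manuscript is accepted: May 9, 2033.
The author returns proof corrections: May 9, 2033 + 3 days = May 12, 2033.
Both prerequisites met — typesetting is finalized (May 19, 2033), the author returns proof corrections (May 12, 2033); the later is May 19, 2033.
The issue goes to press: May 19, 2033 + 12 days = May 31, 2033.

31 May 2033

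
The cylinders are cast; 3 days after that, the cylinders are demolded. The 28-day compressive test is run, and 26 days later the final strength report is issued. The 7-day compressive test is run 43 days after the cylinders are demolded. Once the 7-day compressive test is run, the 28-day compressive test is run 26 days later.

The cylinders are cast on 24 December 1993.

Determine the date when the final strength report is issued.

The cylinders are cast: Dec 24, 1993.
The cylinders are demolded: Dec 24, 1993 + 3 days = Dec 27, 1993.
The 7-day compressive test is run: Dec 27, 1993 + 43 days = Feb 8, 1994.
The 28-day compressive test is run: Feb 8, 1994 + 26 days = Mar 6, 1994.
The final strength report is issued: Mar 6, 1994 + 26 days = Apr 1, 1994.

1 April 1994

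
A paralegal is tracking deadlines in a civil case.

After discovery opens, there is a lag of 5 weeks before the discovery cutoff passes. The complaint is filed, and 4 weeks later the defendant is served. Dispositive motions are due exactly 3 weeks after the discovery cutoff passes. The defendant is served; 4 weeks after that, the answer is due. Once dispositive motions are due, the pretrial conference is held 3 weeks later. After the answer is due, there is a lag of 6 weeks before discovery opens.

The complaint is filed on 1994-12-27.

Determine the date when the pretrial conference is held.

The complaint is filed: Dec 27, 1994.
The defendant is served: Dec 27, 1994 + 4 weeks = Jan 24, 1995.
The answer is due: Jan 24, 1995 + 4 weeks = Feb 21, 1995.
Discovery opens: Feb 21, 1995 + 6 weeks = Apr 4, 1995.
The discovery cutoff passes: Apr 4, 1995 + 5 weeks = May 9, 1995.
Dispositive motions are due: May 9, 1995 + 3 weeks = May 30, 1995.
The pretrial conference is held: May 30, 1995 + 3 weeks = Jun 20, 1995.

1995-06-20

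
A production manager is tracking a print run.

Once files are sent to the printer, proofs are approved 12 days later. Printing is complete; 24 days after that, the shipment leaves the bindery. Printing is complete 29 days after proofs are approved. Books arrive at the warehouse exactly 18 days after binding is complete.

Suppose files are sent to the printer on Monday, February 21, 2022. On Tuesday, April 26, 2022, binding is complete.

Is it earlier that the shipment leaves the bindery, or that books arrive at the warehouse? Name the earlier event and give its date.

The shipment leaves the bindery — Wednesday, April 27, 2022

Files are sent to the printer: Feb 21, 2022.
Proofs are approved: Feb 21, 2022 + 12 days = Mar 5, 2022.
Printing is complete: Mar 5, 2022 + 29 days = Apr 3, 2022.
The shipment leaves the bindery: Apr 3, 2022 + 24 days = Apr 27, 2022.
Binding is complete: Apr 26, 2022.
Books arrive at the warehouse: Apr 26, 2022 + 18 days = May 14, 2022.
Comparing: the shipment leaves the bindery on Apr 27, 2022 vs books arrive at the warehouse on May 14, 2022. Earlier: the shipment leaves the bindery.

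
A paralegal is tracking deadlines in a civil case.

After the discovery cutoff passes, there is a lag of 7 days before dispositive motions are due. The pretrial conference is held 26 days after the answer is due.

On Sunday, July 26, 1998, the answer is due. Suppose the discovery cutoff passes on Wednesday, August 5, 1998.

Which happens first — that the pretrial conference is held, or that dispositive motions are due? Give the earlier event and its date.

Dispositive motions are due — Wednesday, August 12, 1998

The answer is due: Jul 26, 1998.
The pretrial conference is held: Jul 26, 1998 + 26 days = Aug 21, 1998.
The discovery cutoff passes: Aug 5, 1998.
Dispositive motions are due: Aug 5, 1998 + 7 days = Aug 12, 1998.
Comparing: the pretrial conference is held on Aug 21, 1998 vs dispositive motions are due on Aug 12, 1998. Earlier: dispositive motions are due.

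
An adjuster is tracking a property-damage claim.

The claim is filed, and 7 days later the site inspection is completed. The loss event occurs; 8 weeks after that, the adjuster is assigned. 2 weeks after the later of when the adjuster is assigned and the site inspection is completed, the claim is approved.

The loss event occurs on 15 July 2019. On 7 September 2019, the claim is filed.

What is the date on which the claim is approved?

The loss event occurs: Jul 15, 2019.
The adjuster is assigned: Jul 15, 2019 + 8 weeks = Sep 9, 2019.
The claim is filed: Sep 7, 2019.
The site inspection is completed: Sep 7, 2019 + 7 days = Sep 14, 2019.
Both prerequisites met — the adjuster is assigned (Sep 9, 2019), the site inspection is completed (Sep 14, 2019); the later is Sep 14, 2019.
The claim is approved: Sep 14, 2019 + 2 weeks = Sep 28, 2019.

28 September 2019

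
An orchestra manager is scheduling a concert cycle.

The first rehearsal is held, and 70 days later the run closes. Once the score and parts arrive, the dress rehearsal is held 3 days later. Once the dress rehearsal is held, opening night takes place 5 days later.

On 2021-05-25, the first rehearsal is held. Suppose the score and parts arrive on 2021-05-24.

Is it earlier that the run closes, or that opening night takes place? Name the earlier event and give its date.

Opening night takes place — 2021-06-01

The first rehearsal is held: May 25, 2021.
The run closes: May 25, 2021 + 70 days = Aug 3, 2021.
The score and parts arrive: May 24, 2021.
The dress rehearsal is held: May 24, 2021 + 3 days = May 27, 2021.
Opening night takes place: May 27, 2021 + 5 days = Jun 1, 2021.
Comparing: the run closes on Aug 3, 2021 vs opening night takes place on Jun 1, 2021. Earlier: opening night takes place.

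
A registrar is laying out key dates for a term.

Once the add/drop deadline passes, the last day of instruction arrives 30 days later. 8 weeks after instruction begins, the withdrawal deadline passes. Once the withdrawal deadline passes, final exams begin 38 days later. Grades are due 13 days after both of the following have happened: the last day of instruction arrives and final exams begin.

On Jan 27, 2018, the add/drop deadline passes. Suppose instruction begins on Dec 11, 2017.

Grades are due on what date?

The add/drop deadline passes: Jan 27, 2018.
The last day of instruction arrives: Jan 27, 2018 + 30 days = Feb 26, 2018.
Instruction begins: Dec 11, 2017.
The withdrawal deadline passes: Dec 11, 2017 + 8 weeks = Feb 5, 2018.
Final exams begin: Feb 5, 2018 + 38 days = Mar 15, 2018.
Both prerequisites met — the last day of instruction arrives (Feb 26, 2018), final exams begin (Mar 15, 2018); the later is Mar 15, 2018.
Grades are due: Mar 15, 2018 + 13 days = Mar 28, 2018.

Mar 28, 2018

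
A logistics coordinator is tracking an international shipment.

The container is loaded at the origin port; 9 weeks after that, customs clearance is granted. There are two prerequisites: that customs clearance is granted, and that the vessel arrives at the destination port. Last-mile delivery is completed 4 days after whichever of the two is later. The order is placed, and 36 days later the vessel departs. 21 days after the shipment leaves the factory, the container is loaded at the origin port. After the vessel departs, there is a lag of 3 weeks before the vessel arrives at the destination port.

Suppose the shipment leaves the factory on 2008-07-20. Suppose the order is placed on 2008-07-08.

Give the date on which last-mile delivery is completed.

The shipment leaves the factory: Jul 20, 2008.
The container is loaded at the origin port: Jul 20, 2008 + 21 days = Aug 10, 2008.
Customs clearance is granted: Aug 10, 2008 + 9 weeks = Oct 12, 2008.
The order is placed: Jul 8, 2008.
The vessel departs: Jul 8, 2008 + 36 days = Aug 13, 2008.
The vessel arrives at the destination port: Aug 13, 2008 + 3 weeks = Sep 3, 2008.
Both prerequisites met — customs clearance is granted (Oct 12, 2008), the vessel arrives at the destination port (Sep 3, 2008); the later is Oct 12, 2008.
Last-mile delivery is completed: Oct 12, 2008 + 4 days = Oct 16, 2008.

2008-10-16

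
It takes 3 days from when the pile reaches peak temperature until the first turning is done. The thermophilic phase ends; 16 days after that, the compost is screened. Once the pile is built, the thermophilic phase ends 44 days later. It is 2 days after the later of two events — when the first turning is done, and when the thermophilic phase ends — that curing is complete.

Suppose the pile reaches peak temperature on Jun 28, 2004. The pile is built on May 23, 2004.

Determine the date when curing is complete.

Jul 8, 2004

The pile reaches peak temperature: Jun 28, 2004.
The first turning is done: Jun 28, 2004 + 3 days = Jul 1, 2004.
The pile is built: May 23, 2004.
The thermophilic phase ends: May 23, 2004 + 44 days = Jul 6, 2004.
Both prerequisites met — the first turning is done (Jul 1, 2004), the thermophilic phase ends (Jul 6, 2004); the later is Jul 6, 2004.
Curing is complete: Jul 6, 2004 + 2 days = Jul 8, 2004.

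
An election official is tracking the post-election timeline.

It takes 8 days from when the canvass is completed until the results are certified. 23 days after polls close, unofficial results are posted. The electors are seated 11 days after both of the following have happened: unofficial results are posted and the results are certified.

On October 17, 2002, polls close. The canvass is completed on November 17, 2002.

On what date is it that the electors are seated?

Polls close: Oct 17, 2002.
Unofficial results are posted: Oct 17, 2002 + 23 days = Nov 9, 2002.
The canvass is completed: Nov 17, 2002.
The results are certified: Nov 17, 2002 + 8 days = Nov 25, 2002.
Both prerequisites met — unofficial results are posted (Nov 9, 2002), the results are certified (Nov 25, 2002); the later is Nov 25, 2002.
The electors are seated: Nov 25, 2002 + 11 days = Dec 6, 2002.

December 6, 2002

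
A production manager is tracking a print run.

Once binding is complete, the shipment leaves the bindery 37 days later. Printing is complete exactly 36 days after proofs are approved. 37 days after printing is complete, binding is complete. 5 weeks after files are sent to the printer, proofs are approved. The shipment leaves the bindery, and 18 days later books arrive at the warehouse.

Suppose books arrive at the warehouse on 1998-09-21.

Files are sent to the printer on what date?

1998-04-11

Books arrive at the warehouse: Sep 21, 1998.
The shipment leaves the bindery: Sep 21, 1998 − 18 days = Sep 3, 1998.
Binding is complete: Sep 3, 1998 − 37 days = Jul 28, 1998.
Printing is complete: Jul 28, 1998 − 37 days = Jun 21, 1998.
Proofs are approved: Jun 21, 1998 − 36 days = May 16, 1998.
Files are sent to the printer: May 16, 1998 − 5 weeks = Apr 11, 1998.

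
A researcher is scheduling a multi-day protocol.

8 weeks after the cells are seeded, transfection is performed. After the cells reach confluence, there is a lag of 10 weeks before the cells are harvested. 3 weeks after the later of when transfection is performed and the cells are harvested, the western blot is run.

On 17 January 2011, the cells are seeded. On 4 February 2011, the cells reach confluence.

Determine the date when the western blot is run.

6 May 2011

The cells are seeded: Jan 17, 2011.
Transfection is performed: Jan 17, 2011 + 8 weeks = Mar 14, 2011.
The cells reach confluence: Feb 4, 2011.
The cells are harvested: Feb 4, 2011 + 10 weeks = Apr 15, 2011.
Both prerequisites met — transfection is performed (Mar 14, 2011), the cells are harvested (Apr 15, 2011); the later is Apr 15, 2011.
The western blot is run: Apr 15, 2011 + 3 weeks = May 6, 2011.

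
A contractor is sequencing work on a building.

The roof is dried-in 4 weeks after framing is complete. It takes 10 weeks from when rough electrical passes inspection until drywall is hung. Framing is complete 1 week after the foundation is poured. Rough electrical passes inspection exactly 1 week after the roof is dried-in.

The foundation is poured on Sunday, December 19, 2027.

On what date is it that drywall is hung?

The foundation is poured: Dec 19, 2027.
Framing is complete: Dec 19, 2027 + 1 week = Dec 26, 2027.
The roof is dried-in: Dec 26, 2027 + 4 weeks = Jan 23, 2028.
Rough electrical passes inspection: Jan 23, 2028 + 1 week = Jan 30, 2028.
Drywall is hung: Jan 30, 2028 + 10 weeks = Apr 9, 2028.

Sunday, April 9, 2028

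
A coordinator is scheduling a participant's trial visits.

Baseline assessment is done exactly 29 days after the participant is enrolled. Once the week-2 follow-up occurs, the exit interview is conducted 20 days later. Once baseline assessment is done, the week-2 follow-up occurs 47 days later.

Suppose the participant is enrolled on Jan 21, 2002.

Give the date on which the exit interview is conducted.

The participant is enrolled: Jan 21, 2002.
Baseline assessment is done: Jan 21, 2002 + 29 days = Feb 19, 2002.
The week-2 follow-up occurs: Feb 19, 2002 + 47 days = Apr 7, 2002.
The exit interview is conducted: Apr 7, 2002 + 20 days = Apr 27, 2002.

Apr 27, 2002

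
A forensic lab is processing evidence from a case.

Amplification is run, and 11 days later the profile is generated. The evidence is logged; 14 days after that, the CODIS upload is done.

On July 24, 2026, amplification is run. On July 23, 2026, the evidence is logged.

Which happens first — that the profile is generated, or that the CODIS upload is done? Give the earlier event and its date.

Amplification is run: Jul 24, 2026.
The profile is generated: Jul 24, 2026 + 11 days = Aug 4, 2026.
The evidence is logged: Jul 23, 2026.
The CODIS upload is done: Jul 23, 2026 + 14 days = Aug 6, 2026.
Comparing: the profile is generated on Aug 4, 2026 vs the CODIS upload is done on Aug 6, 2026. Earlier: the profile is generated.

The profile is generated — August 4, 2026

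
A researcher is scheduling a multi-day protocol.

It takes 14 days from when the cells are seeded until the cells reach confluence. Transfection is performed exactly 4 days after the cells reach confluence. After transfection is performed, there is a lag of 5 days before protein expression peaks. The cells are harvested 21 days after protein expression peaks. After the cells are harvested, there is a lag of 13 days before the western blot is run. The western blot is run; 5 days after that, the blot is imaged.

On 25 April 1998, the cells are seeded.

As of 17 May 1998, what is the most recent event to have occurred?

Transfection is performed

The cells are seeded: Apr 25, 1998.
The cells reach confluence: Apr 25, 1998 + 14 days = May 9, 1998.
Transfection is performed: May 9, 1998 + 4 days = May 13, 1998.
Protein expression peaks: May 13, 1998 + 5 days = May 18, 1998.
The cells are harvested: May 18, 1998 + 21 days = Jun 8, 1998.
The western blot is run: Jun 8, 1998 + 13 days = Jun 21, 1998.
The blot is imaged: Jun 21, 1998 + 5 days = Jun 26, 1998.
May 17, 1998 falls between when transfection is performed (May 13, 1998) and when protein expression peaks (May 18, 1998).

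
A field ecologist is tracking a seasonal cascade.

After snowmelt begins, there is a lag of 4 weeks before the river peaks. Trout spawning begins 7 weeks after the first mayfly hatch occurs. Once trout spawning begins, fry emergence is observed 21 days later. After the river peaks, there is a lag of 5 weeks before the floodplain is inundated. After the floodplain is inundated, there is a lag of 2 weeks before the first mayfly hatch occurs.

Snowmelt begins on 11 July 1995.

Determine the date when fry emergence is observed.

Snowmelt begins: Jul 11, 1995.
The river peaks: Jul 11, 1995 + 4 weeks = Aug 8, 1995.
The floodplain is inundated: Aug 8, 1995 + 5 weeks = Sep 12, 1995.
The first mayfly hatch occurs: Sep 12, 1995 + 2 weeks = Sep 26, 1995.
Trout spawning begins: Sep 26, 1995 + 7 weeks = Nov 14, 1995.
Fry emergence is observed: Nov 14, 1995 + 21 days = Dec 5, 1995.

5 December 1995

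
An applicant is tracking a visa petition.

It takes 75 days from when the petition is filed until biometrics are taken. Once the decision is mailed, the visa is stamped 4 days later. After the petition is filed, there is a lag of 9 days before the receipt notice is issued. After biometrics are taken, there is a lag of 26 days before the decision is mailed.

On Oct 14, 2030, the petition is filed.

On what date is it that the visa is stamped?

The petition is filed: Oct 14, 2030.
Biometrics are taken: Oct 14, 2030 + 75 days = Dec 28, 2030.
The decision is mailed: Dec 28, 2030 + 26 days = Jan 23, 2031.
The visa is stamped: Jan 23, 2031 + 4 days = Jan 27, 2031.

Jan 27, 2031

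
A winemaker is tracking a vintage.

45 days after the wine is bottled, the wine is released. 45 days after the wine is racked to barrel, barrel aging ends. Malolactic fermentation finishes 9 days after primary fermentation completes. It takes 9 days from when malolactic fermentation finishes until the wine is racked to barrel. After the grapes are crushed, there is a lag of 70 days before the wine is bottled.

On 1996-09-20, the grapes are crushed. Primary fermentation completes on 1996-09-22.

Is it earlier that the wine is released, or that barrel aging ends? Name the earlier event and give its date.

The grapes are crushed: Sep 20, 1996.
The wine is bottled: Sep 20, 1996 + 70 days = Nov 29, 1996.
The wine is released: Nov 29, 1996 + 45 days = Jan 13, 1997.
Primary fermentation completes: Sep 22, 1996.
Malolactic fermentation finishes: Sep 22, 1996 + 9 days = Oct 1, 1996.
The wine is racked to barrel: Oct 1, 1996 + 9 days = Oct 10, 1996.
Barrel aging ends: Oct 10, 1996 + 45 days = Nov 24, 1996.
Comparing: the wine is released on Jan 13, 1997 vs barrel aging ends on Nov 24, 1996. Earlier: barrel aging ends.

Barrel aging ends — 1996-11-24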